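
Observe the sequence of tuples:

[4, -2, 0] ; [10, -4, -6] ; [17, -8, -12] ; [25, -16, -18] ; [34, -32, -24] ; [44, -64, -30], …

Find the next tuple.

For the first slot, differences are 6, 7, 8, … (increasing by 1 each time): 4, 10, 17, 25, 34, 44 → 55.
Second slot: ×2 each step, so -2, -4, -8, -16, -32, -64 → -128.
Third slot: −6 each step; 0, -6, -12, -18, -24, -30 → -36.
Putting it together: [55, -128, -36].

[55, -128, -36]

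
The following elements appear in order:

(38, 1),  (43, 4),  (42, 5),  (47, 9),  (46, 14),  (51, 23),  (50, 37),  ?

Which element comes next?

(55, 60)

First component: alternating steps +5, −1, +5, −1, …, so 38, 43, 42, 47, 46, 51, 50 → 55.
Second component — each term is the sum of the two before it: 1, 4, 5, 9, 14, 23, 37 → 60.
Putting it together: (55, 60).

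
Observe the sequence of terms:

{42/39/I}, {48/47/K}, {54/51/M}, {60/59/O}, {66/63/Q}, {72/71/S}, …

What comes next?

First entry: +6 each step; 42, 48, 54, 60, 66, 72 → 78.
Second entry goes 39, 47, 51, 59, 63, 71 → 75 (alternating steps +8, +4, +8, +4, …).
Letter: letters move forward 2 places in the alphabet, so I, K, M, O, Q, S → U.
So the next term is {78/75/U}.

{78/75/U}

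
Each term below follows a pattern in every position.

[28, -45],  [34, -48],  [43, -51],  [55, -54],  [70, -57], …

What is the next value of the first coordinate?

88

First coordinate — differences are 6, 9, 12, … (increasing by 3 each time): 28, 34, 43, 55, 70 → 88.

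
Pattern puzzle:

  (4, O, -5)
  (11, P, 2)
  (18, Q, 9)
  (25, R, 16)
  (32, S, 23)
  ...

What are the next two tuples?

For the first part, +7 each step: 4, 11, 18, 25, 32 → 39 → 46.
For the letter, letters move forward 1 place in the alphabet: O, P, Q, R, S → T → U.
Third part: -5, 2, 9, 16, 23 → 30 → 37 (always 9 less than the first part).
So the next two tuples are (39, T, 30) and (46, U, 37).

(39, T, 30), (46, U, 37)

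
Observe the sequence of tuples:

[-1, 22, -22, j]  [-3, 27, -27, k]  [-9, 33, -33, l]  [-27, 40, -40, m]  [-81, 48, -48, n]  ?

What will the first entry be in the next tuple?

First entry — ×3 each step: -1, -3, -9, -27, -81 → -243.

-243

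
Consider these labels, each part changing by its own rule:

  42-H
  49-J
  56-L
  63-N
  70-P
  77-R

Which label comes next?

For the first component, +7 each step: 42, 49, 56, 63, 70, 77 → 84.
Letter: H, J, L, N, P, R → T (letters move forward 2 places in the alphabet).
Combining the parts gives 84-T.

84-T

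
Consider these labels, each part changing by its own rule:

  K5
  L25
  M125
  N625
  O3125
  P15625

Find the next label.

For the letter, letters move forward 1 place in the alphabet: K, L, M, N, O, P → Q.
Second component — ×5 each step: 5, 25, 125, 625, 3125, 15625 → 78125.
Combining the parts gives Q78125.

Q78125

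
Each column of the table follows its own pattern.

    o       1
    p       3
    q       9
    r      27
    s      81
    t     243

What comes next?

Letter — letters move forward 1 place in the alphabet: o, p, q, r, s, t → u.
Second component: ×3 each step; 1, 3, 9, 27, 81, 243 → 729.
Combining the parts gives u  729.

u  729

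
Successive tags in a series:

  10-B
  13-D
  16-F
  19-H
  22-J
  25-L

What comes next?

For the first component, +3 each step: 10, 13, 16, 19, 22, 25 → 28.
For the letter, letters move forward 2 places in the alphabet: B, D, F, H, J, L → N.
Putting it together: 28-N.

28-N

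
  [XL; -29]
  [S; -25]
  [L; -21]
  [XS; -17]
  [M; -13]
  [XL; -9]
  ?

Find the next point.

[S; -5]

Size: repeats XL → S → L → XS → M; XL, S, L, XS, M, XL → S.
Second coordinate — +4 each step: -29, -25, -21, -17, -13, -9 → -5.
So the next point is [S; -5].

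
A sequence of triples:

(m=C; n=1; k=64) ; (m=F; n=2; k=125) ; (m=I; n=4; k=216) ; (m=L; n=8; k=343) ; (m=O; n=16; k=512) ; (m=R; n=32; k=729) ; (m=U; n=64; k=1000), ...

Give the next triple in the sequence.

M — letters move forward 3 places in the alphabet: C, F, I, L, O, R, U → X.
N: 1, 2, 4, 8, 16, 32, 64 → 128 (×2 each step).
K: perfect cubes: 4³, 5³, 6³, …, so 64, 125, 216, 343, 512, 729, 1000 → 1331.
Combining the parts gives (m=X; n=128; k=1331).

(m=X; n=128; k=1331)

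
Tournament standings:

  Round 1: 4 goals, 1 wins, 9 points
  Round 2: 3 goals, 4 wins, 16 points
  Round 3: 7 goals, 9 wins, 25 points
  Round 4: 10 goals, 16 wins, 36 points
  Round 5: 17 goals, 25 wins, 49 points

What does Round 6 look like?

Goals: 4, 3, 7, 10, 17 → 27 (each term is the sum of the two before it).
Wins: perfect squares: 1², 2², 3², …; 1, 4, 9, 16, 25 → 36.
For the points, perfect squares: 3², 4², 5², …: 9, 16, 25, 36, 49 → 64.
Putting it together: 27 goals, 36 wins, 64 points.

27 goals, 36 wins, 64 points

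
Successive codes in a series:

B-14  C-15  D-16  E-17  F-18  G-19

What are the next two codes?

Letter: B, C, D, E, F, G → H → I (letters move forward 1 place in the alphabet).
Second component: +1 each step; 14, 15, 16, 17, 18, 19 → 20 → 21.
Putting the parts together: H-20 and then I-21.

H-20, I-21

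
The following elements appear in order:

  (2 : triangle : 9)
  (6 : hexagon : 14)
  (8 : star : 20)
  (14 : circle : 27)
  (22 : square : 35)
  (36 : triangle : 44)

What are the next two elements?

(58 : hexagon : 54), (94 : star : 65)

First coordinate: each term is the sum of the two before it; 2, 6, 8, 14, 22, 36 → 58 → 94.
Shape goes triangle, hexagon, star, circle, square, triangle → hexagon → star (repeats triangle → hexagon → star → circle → square).
Third coordinate: 9, 14, 20, 27, 35, 44 → 54 → 65 (differences are 5, 6, 7, … (increasing by 1 each time)).
Putting the parts together: (58 : hexagon : 54) and then (94 : star : 65).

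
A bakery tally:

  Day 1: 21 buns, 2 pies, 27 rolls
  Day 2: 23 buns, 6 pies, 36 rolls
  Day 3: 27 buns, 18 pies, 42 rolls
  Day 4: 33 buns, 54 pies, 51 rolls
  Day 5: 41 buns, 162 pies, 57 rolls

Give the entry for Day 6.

51 buns, 486 pies, 66 rolls

Buns — differences are 2, 4, 6, … (increasing by 2 each time): 21, 23, 27, 33, 41 → 51.
For the pies, ×3 each step: 2, 6, 18, 54, 162 → 486.
Rolls: alternating steps +9, +6, +9, +6, …, so 27, 36, 42, 51, 57 → 66.
Combining the parts gives 51 buns, 486 pies, 66 rolls.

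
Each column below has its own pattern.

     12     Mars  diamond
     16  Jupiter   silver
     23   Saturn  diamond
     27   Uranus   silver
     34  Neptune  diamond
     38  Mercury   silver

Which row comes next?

First component — alternating steps +4, +7, +4, +7, …: 12, 16, 23, 27, 34, 38 → 45.
Planet: runs through the planets Mercury→Neptune; Mars, Jupiter, Saturn, Uranus, Neptune, Mercury → Venus.
Rank: alternates diamond ↔ silver; diamond, silver, diamond, silver, diamond, silver → diamond.
Combining the parts gives 45  Venus  diamond.

45  Venus  diamond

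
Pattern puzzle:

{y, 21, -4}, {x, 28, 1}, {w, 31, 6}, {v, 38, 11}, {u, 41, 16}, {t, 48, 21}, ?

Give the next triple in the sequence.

Letter: y, x, w, v, u, t → s (letters move back 1 place in the alphabet).
Second part goes 21, 28, 31, 38, 41, 48 → 51 (alternating steps +7, +3, +7, +3, …).
For the third part, +5 each step: -4, 1, 6, 11, 16, 21 → 26.
Putting it together: {s, 51, 26}.

{s, 51, 26}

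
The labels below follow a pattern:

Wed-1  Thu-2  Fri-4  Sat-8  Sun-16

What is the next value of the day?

Day: runs through the weekdays Mon→Sun, so Wed, Thu, Fri, Sat, Sun → Mon.

Mon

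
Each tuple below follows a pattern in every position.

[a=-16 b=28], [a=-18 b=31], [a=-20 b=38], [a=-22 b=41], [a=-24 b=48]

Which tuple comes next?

A: -16, -18, -20, -22, -24 → -26 (−2 each step).
B: 28, 31, 38, 41, 48 → 51 (alternating steps +3, +7, +3, +7, …).
Combining the parts gives [a=-26 b=51].

[a=-26 b=51]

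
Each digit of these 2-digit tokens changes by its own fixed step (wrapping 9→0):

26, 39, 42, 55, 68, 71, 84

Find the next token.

97

First digit: +1 each step, mod 10; 2, 3, 4, 5, 6, 7, 8 → 9.
Second digit — +3 each step, mod 10: 6, 9, 2, 5, 8, 1, 4 → 7.
Combining the parts gives 97.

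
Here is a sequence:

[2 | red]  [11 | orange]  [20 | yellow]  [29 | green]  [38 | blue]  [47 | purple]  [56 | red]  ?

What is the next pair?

First entry: +9 each step; 2, 11, 20, 29, 38, 47, 56 → 65.
For the colour, repeats red → orange → yellow → green → blue → purple: red, orange, yellow, green, blue, purple, red → orange.
Combining the parts gives [65 | orange].

[65 | orange]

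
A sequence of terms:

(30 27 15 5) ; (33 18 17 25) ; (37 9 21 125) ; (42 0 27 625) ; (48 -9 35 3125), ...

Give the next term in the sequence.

First part: 30, 33, 37, 42, 48 → 55 (differences are 3, 4, 5, … (increasing by 1 each time)).
Second part: −9 each step, so 27, 18, 9, 0, -9 → -18.
Third part — differences are 2, 4, 6, … (increasing by 2 each time): 15, 17, 21, 27, 35 → 45.
Fourth part: ×5 each step; 5, 25, 125, 625, 3125 → 15625.
So the next term is (55 -18 45 15625).

(55 -18 45 15625)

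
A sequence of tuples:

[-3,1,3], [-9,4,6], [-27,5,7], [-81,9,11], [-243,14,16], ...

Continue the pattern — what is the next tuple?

First slot: ×3 each step; -3, -9, -27, -81, -243 → -729.
Second slot: 1, 4, 5, 9, 14 → 23 (each term is the sum of the two before it).
Third slot: 3, 6, 7, 11, 16 → 25 (always 2 more than the second slot).
So the next tuple is [-729,23,25].

[-729,23,25]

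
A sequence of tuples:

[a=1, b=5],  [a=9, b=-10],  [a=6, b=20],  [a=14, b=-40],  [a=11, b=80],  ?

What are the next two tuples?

A: alternating steps +8, −3, +8, −3, …, so 1, 9, 6, 14, 11 → 19 → 16.
B goes 5, -10, 20, -40, 80 → -160 → 320 (×(-2) each step).
Putting the parts together: [a=19, b=-160] and then [a=16, b=320].

[a=19, b=-160], [a=16, b=320]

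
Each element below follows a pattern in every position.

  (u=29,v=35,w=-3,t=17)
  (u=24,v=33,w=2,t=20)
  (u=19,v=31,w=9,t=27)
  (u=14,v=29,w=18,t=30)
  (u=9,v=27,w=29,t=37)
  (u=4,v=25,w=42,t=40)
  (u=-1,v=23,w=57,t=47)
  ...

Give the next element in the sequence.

(u=-6,v=21,w=74,t=50)

U: 29, 24, 19, 14, 9, 4, -1 → -6 (−5 each step).
V: 35, 33, 31, 29, 27, 25, 23 → 21 (−2 each step).
W — differences are 5, 7, 9, … (increasing by 2 each time): -3, 2, 9, 18, 29, 42, 57 → 74.
T: alternating steps +3, +7, +3, +7, …, so 17, 20, 27, 30, 37, 40, 47 → 50.
Combining the parts gives (u=-6,v=21,w=74,t=50).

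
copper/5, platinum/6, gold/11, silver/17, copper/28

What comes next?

Metal goes copper, platinum, gold, silver, copper → platinum (repeats copper → platinum → gold → silver).
Second component: each term is the sum of the two before it, so 5, 6, 11, 17, 28 → 45.
Putting it together: platinum/45.

platinum/45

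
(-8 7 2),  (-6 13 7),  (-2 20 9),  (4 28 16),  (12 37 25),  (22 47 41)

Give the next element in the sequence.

(34 58 66)

For the first entry, differences are 2, 4, 6, … (increasing by 2 each time): -8, -6, -2, 4, 12, 22 → 34.
Second entry: 7, 13, 20, 28, 37, 47 → 58 (differences are 6, 7, 8, … (increasing by 1 each time)).
Third entry — each term is the sum of the two before it: 2, 7, 9, 16, 25, 41 → 66.
Putting it together: (34 58 66).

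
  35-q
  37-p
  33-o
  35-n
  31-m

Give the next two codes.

First component goes 35, 37, 33, 35, 31 → 33 → 29 (alternating steps +2, −4, +2, −4, …).
Letter: q, p, o, n, m → l → k (letters move back 1 place in the alphabet).
So the next two codes are 33-l and 29-k.

33-l, 29-k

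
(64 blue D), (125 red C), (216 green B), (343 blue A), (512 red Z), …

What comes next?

First coordinate: perfect cubes: 4³, 5³, 6³, …; 64, 125, 216, 343, 512 → 729.
Colour goes blue, red, green, blue, red → green (repeats blue → red → green).
Letter: letters move back 1 place in the alphabet, wrapping A→Z; D, C, B, A, Z → Y.
So the next term is (729 green Y).

(729 green Y)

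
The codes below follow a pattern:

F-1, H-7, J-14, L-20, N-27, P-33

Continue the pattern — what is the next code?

For the letter, letters move forward 2 places in the alphabet: F, H, J, L, N, P → R.
Second component: alternating steps +6, +7, +6, +7, …, so 1, 7, 14, 20, 27, 33 → 40.
Combining the parts gives R-40.

R-40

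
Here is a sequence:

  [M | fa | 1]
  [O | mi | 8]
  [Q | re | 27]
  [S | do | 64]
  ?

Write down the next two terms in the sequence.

[U | ti | 125], [W | la | 216]

Letter: M, O, Q, S → U → W (letters move forward 2 places in the alphabet).
Note goes fa, mi, re, do → ti → la (runs backward through the solfège scale do→ti).
Third coordinate: perfect cubes: 1³, 2³, 3³, …, so 1, 8, 27, 64 → 125 → 216.
So the next two terms are [U | ti | 125] and [W | la | 216].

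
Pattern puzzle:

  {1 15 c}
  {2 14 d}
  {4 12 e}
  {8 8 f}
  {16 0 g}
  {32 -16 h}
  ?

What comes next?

{64 -48 i}

First coordinate: 1, 2, 4, 8, 16, 32 → 64 (×2 each step).
Second coordinate — together with the first coordinate always sums to 16: 15, 14, 12, 8, 0, -16 → -48.
Letter: letters move forward 1 place in the alphabet, so c, d, e, f, g, h → i.
Putting it together: {64 -48 i}.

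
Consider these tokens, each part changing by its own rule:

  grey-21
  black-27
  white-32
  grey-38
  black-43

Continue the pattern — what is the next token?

white-49

Shade — repeats grey → black → white: grey, black, white, grey, black → white.
Second component — alternating steps +6, +5, +6, +5, …: 21, 27, 32, 38, 43 → 49.
So the next token is white-49.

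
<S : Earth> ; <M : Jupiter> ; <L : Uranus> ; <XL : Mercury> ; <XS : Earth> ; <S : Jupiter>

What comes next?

<M : Uranus>

Size: repeats S → M → L → XL → XS; S, M, L, XL, XS, S → M.
Planet: Earth, Jupiter, Uranus, Mercury, Earth, Jupiter → Uranus (repeats Earth → Jupiter → Uranus → Mercury).
Combining the parts gives <M : Uranus>.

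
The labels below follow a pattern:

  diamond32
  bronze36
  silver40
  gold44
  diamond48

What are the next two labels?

bronze52, silver56

Rank goes diamond, bronze, silver, gold, diamond → bronze → silver (repeats diamond → bronze → silver → gold).
Second component — +4 each step: 32, 36, 40, 44, 48 → 52 → 56.
So the next two labels are bronze52 and silver56.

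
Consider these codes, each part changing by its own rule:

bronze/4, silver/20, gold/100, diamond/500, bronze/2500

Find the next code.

Rank goes bronze, silver, gold, diamond, bronze → silver (repeats bronze → silver → gold → diamond).
Second component goes 4, 20, 100, 500, 2500 → 12500 (×5 each step).
Combining the parts gives silver/12500.

silver/12500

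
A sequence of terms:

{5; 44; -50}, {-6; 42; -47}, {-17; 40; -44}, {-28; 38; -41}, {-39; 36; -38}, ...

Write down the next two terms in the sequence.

First part: −11 each step; 5, -6, -17, -28, -39 → -50 → -61.
Second part — −2 each step: 44, 42, 40, 38, 36 → 34 → 32.
Third part: -50, -47, -44, -41, -38 → -35 → -32 (+3 each step).
So the next two terms are {-50; 34; -35} and {-61; 32; -32}.

{-50; 34; -35}, {-61; 32; -32}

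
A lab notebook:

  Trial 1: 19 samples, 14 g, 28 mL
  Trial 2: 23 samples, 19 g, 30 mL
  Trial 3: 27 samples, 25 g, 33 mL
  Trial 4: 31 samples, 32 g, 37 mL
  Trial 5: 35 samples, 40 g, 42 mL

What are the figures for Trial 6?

Samples: +4 each step, so 19, 23, 27, 31, 35 → 39.
For the g, differences are 5, 6, 7, … (increasing by 1 each time): 14, 19, 25, 32, 40 → 49.
For the mL, differences are 2, 3, 4, … (increasing by 1 each time): 28, 30, 33, 37, 42 → 48.
So the next record is 39 samples, 49 g, 48 mL.

39 samples, 49 g, 48 mL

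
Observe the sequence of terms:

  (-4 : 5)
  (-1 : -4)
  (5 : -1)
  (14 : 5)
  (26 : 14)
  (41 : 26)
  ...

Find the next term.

(59 : 41)

For the first slot, differences are 3, 6, 9, … (increasing by 3 each time): -4, -1, 5, 14, 26, 41 → 59.
Second slot: 5, -4, -1, 5, 14, 26 → 41 (always the previous value of the first slot).
So the next term is (59 : 41).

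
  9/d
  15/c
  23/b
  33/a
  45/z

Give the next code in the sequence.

59/y

First component: differences are 6, 8, 10, … (increasing by 2 each time), so 9, 15, 23, 33, 45 → 59.
Letter: letters move back 1 place in the alphabet, wrapping A→Z, so d, c, b, a, z → y.
Putting it together: 59/y.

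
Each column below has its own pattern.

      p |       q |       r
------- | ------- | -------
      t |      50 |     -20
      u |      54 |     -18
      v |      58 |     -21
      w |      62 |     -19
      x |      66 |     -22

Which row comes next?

Column p: t, u, v, w, x → y (letters move forward 1 place in the alphabet).
Column q: +4 each step; 50, 54, 58, 62, 66 → 70.
Column r: alternating steps +2, −3, +2, −3, …, so -20, -18, -21, -19, -22 → -20.
Combining the parts gives y  70  -20.

y  70  -20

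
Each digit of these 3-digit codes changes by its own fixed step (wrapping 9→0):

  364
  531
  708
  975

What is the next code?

142

First digit: +2 each step, mod 10; 3, 5, 7, 9 → 1.
Second digit: −3 each step, mod 10; 6, 3, 0, 7 → 4.
Third digit: −3 each step, mod 10, so 4, 1, 8, 5 → 2.
Combining the parts gives 142.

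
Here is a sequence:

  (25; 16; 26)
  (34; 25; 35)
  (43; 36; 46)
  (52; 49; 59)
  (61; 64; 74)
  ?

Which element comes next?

First entry: +9 each step, so 25, 34, 43, 52, 61 → 70.
Second entry goes 16, 25, 36, 49, 64 → 81 (perfect squares: 4², 5², 6², …).
Third entry — always 10 more than the second entry: 26, 35, 46, 59, 74 → 91.
So the next element is (70; 81; 91).

(70; 81; 91)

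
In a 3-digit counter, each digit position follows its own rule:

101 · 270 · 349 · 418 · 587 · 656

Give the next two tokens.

725, 894

For the first digit, +1 each step, mod 10: 1, 2, 3, 4, 5, 6 → 7 → 8.
Second digit goes 0, 7, 4, 1, 8, 5 → 2 → 9 (−3 each step, mod 10).
Third digit — −1 each step, mod 10: 1, 0, 9, 8, 7, 6 → 5 → 4.
So the next two tokens are 725 and 894.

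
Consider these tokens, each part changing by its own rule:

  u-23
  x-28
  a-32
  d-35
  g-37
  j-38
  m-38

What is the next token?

p-37

Letter goes u, x, a, d, g, j, m → p (letters move forward 3 places in the alphabet, wrapping Z→A).
For the second component, differences are 5, 4, 3, … (decreasing by 1 each time): 23, 28, 32, 35, 37, 38, 38 → 37.
So the next token is p-37.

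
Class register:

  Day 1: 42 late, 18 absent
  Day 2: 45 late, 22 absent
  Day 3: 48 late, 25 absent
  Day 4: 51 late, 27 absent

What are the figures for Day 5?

Late goes 42, 45, 48, 51 → 54 (+3 each step).
Absent: differences are 4, 3, 2, … (decreasing by 1 each time), so 18, 22, 25, 27 → 28.
So the next record is 54 late, 28 absent.

54 late, 28 absent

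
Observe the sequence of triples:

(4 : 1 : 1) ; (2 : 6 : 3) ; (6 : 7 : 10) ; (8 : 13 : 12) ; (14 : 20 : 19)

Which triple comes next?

For the first coordinate, each term is the sum of the two before it: 4, 2, 6, 8, 14 → 22.
For the second coordinate, each term is the sum of the two before it: 1, 6, 7, 13, 20 → 33.
For the third coordinate, alternating steps +2, +7, +2, +7, …: 1, 3, 10, 12, 19 → 21.
So the next triple is (22 : 33 : 21).

(22 : 33 : 21)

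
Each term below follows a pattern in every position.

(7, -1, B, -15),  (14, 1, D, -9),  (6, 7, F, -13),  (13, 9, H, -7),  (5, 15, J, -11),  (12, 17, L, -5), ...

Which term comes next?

(4, 23, N, -9)

First coordinate: 7, 14, 6, 13, 5, 12 → 4 (alternating steps +7, −8, +7, −8, …).
Second coordinate: alternating steps +2, +6, +2, +6, …, so -1, 1, 7, 9, 15, 17 → 23.
Letter — letters move forward 2 places in the alphabet: B, D, F, H, J, L → N.
For the fourth coordinate, alternating steps +6, −4, +6, −4, …: -15, -9, -13, -7, -11, -5 → -9.
Putting it together: (4, 23, N, -9).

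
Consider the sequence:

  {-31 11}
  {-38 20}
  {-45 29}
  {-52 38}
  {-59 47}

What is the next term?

{-66 56}

First value: -31, -38, -45, -52, -59 → -66 (−7 each step).
Second value — +9 each step: 11, 20, 29, 38, 47 → 56.
Combining the parts gives {-66 56}.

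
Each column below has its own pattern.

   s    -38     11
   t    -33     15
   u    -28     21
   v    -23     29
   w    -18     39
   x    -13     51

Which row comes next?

y  -8  65

Letter — letters move forward 1 place in the alphabet: s, t, u, v, w, x → y.
Second component: -38, -33, -28, -23, -18, -13 → -8 (+5 each step).
Third component goes 11, 15, 21, 29, 39, 51 → 65 (differences are 4, 6, 8, … (increasing by 2 each time)).
So the next row is y  -8  65.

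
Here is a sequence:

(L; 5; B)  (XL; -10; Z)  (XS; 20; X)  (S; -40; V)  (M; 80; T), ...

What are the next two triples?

(L; -160; R), (XL; 320; P)

Size goes L, XL, XS, S, M → L → XL (runs through clothing sizes XS→XL).
Second part: ×(-2) each step, so 5, -10, 20, -40, 80 → -160 → 320.
Letter goes B, Z, X, V, T → R → P (letters move back 2 places in the alphabet, wrapping A→Z).
Putting the parts together: (L; -160; R) and then (XL; 320; P).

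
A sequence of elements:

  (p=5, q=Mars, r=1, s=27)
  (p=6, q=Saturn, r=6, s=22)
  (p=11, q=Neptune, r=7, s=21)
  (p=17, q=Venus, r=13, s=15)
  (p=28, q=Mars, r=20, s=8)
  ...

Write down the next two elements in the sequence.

P: each term is the sum of the two before it; 5, 6, 11, 17, 28 → 45 → 73.
Q: repeats Mars → Saturn → Neptune → Venus, so Mars, Saturn, Neptune, Venus, Mars → Saturn → Neptune.
R: 1, 6, 7, 13, 20 → 33 → 53 (each term is the sum of the two before it).
S — together with the r always sums to 28: 27, 22, 21, 15, 8 → -5 → -25.
Putting the parts together: (p=45, q=Saturn, r=33, s=-5) and then (p=73, q=Neptune, r=53, s=-25).

(p=45, q=Saturn, r=33, s=-5), (p=73, q=Neptune, r=53, s=-25)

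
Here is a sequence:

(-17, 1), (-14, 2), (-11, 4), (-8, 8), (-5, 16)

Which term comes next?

For the first value, +3 each step: -17, -14, -11, -8, -5 → -2.
Second value — ×2 each step: 1, 2, 4, 8, 16 → 32.
Putting it together: (-2, 32).

(-2, 32)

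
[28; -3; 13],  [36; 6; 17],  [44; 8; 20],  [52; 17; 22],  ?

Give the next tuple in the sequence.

First value — +8 each step: 28, 36, 44, 52 → 60.
Second value: alternating steps +9, +2, +9, +2, …; -3, 6, 8, 17 → 19.
Third value: 13, 17, 20, 22 → 23 (differences are 4, 3, 2, … (decreasing by 1 each time)).
So the next tuple is [60; 19; 23].

[60; 19; 23]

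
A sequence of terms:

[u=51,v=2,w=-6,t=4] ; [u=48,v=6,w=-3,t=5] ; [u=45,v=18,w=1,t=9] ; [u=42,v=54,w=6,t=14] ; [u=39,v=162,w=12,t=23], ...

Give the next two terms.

[u=36,v=486,w=19,t=37], [u=33,v=1458,w=27,t=60]

U — −3 each step: 51, 48, 45, 42, 39 → 36 → 33.
V: 2, 6, 18, 54, 162 → 486 → 1458 (×3 each step).
For the w, differences are 3, 4, 5, … (increasing by 1 each time): -6, -3, 1, 6, 12 → 19 → 27.
T — each term is the sum of the two before it: 4, 5, 9, 14, 23 → 37 → 60.
So the next two terms are [u=36,v=486,w=19,t=37] and [u=33,v=1458,w=27,t=60].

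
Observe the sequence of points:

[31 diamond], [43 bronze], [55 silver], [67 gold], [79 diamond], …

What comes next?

[91 bronze]

First entry: +12 each step, so 31, 43, 55, 67, 79 → 91.
Rank: diamond, bronze, silver, gold, diamond → bronze (repeats diamond → bronze → silver → gold).
Combining the parts gives [91 bronze].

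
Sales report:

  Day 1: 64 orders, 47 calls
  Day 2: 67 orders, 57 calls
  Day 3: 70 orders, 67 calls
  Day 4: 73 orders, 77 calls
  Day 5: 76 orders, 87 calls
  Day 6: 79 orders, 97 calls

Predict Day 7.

82 orders, 107 calls

Orders: +3 each step; 64, 67, 70, 73, 76, 79 → 82.
Calls: +10 each step, so 47, 57, 67, 77, 87, 97 → 107.
Combining the parts gives 82 orders, 107 calls.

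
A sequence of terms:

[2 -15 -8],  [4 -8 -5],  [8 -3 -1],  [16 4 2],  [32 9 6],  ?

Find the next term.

[64 16 9]

First component: 2, 4, 8, 16, 32 → 64 (×2 each step).
Second component: alternating steps +7, +5, +7, +5, …; -15, -8, -3, 4, 9 → 16.
Third component — alternating steps +3, +4, +3, +4, …: -8, -5, -1, 2, 6 → 9.
Putting it together: [64 16 9].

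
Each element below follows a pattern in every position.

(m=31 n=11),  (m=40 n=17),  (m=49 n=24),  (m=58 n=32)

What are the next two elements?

(m=67 n=41), (m=76 n=51)

M: +9 each step, so 31, 40, 49, 58 → 67 → 76.
N — differences are 6, 7, 8, … (increasing by 1 each time): 11, 17, 24, 32 → 41 → 51.
So the next two elements are (m=67 n=41) and (m=76 n=51).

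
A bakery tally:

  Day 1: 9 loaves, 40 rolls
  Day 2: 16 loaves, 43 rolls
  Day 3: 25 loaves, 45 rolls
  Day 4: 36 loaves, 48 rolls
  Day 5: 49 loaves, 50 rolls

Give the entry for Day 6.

64 loaves, 53 rolls

Loaves: perfect squares: 3², 4², 5², …, so 9, 16, 25, 36, 49 → 64.
Rolls: 40, 43, 45, 48, 50 → 53 (alternating steps +3, +2, +3, +2, …).
So the next record is 64 loaves, 53 rolls.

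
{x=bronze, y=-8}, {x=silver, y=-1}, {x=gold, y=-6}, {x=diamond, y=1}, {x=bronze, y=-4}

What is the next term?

{x=silver, y=3}

For the x, repeats bronze → silver → gold → diamond: bronze, silver, gold, diamond, bronze → silver.
Y: alternating steps +7, −5, +7, −5, …; -8, -1, -6, 1, -4 → 3.
Combining the parts gives {x=silver, y=3}.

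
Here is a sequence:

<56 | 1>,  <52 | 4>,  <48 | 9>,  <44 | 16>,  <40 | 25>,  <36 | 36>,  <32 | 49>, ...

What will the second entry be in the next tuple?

Second entry: perfect squares: 1², 2², 3², …, so 1, 4, 9, 16, 25, 36, 49 → 64.

64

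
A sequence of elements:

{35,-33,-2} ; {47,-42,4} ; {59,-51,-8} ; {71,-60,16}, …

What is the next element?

{83,-69,-32}

First component: +12 each step; 35, 47, 59, 71 → 83.
Second component — −9 each step: -33, -42, -51, -60 → -69.
Third component: -2, 4, -8, 16 → -32 (×(-2) each step).
Combining the parts gives {83,-69,-32}.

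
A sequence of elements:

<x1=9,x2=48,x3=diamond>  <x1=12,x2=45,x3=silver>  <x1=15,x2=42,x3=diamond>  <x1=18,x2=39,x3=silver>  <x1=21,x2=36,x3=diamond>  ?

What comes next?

<x1=24,x2=33,x3=silver>

X1: +3 each step, so 9, 12, 15, 18, 21 → 24.
X2: 48, 45, 42, 39, 36 → 33 (−3 each step).
X3: diamond, silver, diamond, silver, diamond → silver (alternates diamond ↔ silver).
Combining the parts gives <x1=24,x2=33,x3=silver>.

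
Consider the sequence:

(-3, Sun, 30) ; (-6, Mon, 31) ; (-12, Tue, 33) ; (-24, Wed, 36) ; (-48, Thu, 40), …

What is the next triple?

First entry: ×2 each step; -3, -6, -12, -24, -48 → -96.
Day: runs through the weekdays Mon→Sun; Sun, Mon, Tue, Wed, Thu → Fri.
Third entry: differences are 1, 2, 3, … (increasing by 1 each time), so 30, 31, 33, 36, 40 → 45.
Putting it together: (-96, Fri, 45).

(-96, Fri, 45)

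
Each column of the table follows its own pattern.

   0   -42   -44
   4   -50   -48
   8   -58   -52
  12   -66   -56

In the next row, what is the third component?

First component: +4 each step; 0, 4, 8, 12 → 16.
Second component: −8 each step; -42, -50, -58, -66 → -74.
Third component — −4 each step: -44, -48, -52, -56 → -60.

-60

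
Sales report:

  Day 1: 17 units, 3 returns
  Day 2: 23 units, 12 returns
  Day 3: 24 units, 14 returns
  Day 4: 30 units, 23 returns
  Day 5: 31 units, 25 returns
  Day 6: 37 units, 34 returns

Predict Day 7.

Units: alternating steps +6, +1, +6, +1, …, so 17, 23, 24, 30, 31, 37 → 38.
Returns goes 3, 12, 14, 23, 25, 34 → 36 (alternating steps +9, +2, +9, +2, …).
Putting it together: 38 units, 36 returns.

38 units, 36 returns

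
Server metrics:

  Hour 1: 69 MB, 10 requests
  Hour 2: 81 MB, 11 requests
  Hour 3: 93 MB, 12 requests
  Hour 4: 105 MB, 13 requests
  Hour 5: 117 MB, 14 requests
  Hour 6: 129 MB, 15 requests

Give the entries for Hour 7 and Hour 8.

141 MB, 16 requests; 153 MB, 17 requests

MB: +12 each step; 69, 81, 93, 105, 117, 129 → 141 → 153.
Requests: +1 each step, so 10, 11, 12, 13, 14, 15 → 16 → 17.
So the next two records are 141 MB, 16 requests and 153 MB, 17 requests.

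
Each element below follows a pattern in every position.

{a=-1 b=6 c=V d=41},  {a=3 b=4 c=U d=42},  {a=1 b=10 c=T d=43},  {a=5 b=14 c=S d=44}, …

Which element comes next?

{a=3 b=24 c=R d=45}

A goes -1, 3, 1, 5 → 3 (alternating steps +4, −2, +4, −2, …).
B: 6, 4, 10, 14 → 24 (each term is the sum of the two before it).
For the c, letters move back 1 place in the alphabet: V, U, T, S → R.
D: +1 each step; 41, 42, 43, 44 → 45.
Combining the parts gives {a=3 b=24 c=R d=45}.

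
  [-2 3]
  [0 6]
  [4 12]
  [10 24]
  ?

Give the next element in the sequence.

First coordinate: differences are 2, 4, 6, … (increasing by 2 each time); -2, 0, 4, 10 → 18.
Second coordinate: ×2 each step; 3, 6, 12, 24 → 48.
Combining the parts gives [18 48].

[18 48]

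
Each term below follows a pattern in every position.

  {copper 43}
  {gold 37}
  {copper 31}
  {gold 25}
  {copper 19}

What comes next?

{gold 13}

For the metal, alternates copper ↔ gold: copper, gold, copper, gold, copper → gold.
Second coordinate — −6 each step: 43, 37, 31, 25, 19 → 13.
So the next term is {gold 13}.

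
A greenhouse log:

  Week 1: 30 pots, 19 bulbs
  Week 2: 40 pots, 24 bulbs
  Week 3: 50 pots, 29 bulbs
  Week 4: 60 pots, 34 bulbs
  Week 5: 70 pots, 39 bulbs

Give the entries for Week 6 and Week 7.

Pots: +10 each step, so 30, 40, 50, 60, 70 → 80 → 90.
Bulbs — +5 each step: 19, 24, 29, 34, 39 → 44 → 49.
So the next two rows are 80 pots, 44 bulbs and 90 pots, 49 bulbs.

80 pots, 44 bulbs; 90 pots, 49 bulbs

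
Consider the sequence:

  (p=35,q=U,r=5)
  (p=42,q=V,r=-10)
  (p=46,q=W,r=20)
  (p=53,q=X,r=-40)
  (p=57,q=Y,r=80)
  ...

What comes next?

P: alternating steps +7, +4, +7, +4, …; 35, 42, 46, 53, 57 → 64.
Q goes U, V, W, X, Y → Z (letters move forward 1 place in the alphabet).
R: ×(-2) each step, so 5, -10, 20, -40, 80 → -160.
Putting it together: (p=64,q=Z,r=-160).

(p=64,q=Z,r=-160)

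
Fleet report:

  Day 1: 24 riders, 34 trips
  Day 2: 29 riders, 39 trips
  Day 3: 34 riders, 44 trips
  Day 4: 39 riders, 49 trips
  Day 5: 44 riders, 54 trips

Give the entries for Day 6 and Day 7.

49 riders, 59 trips; 54 riders, 64 trips

Riders — +5 each step: 24, 29, 34, 39, 44 → 49 → 54.
Trips goes 34, 39, 44, 49, 54 → 59 → 64 (always 10 more than the riders).
So the next two rows are 49 riders, 59 trips and 54 riders, 64 trips.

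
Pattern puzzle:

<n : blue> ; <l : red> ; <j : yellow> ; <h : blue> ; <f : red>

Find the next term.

<d : yellow>

Letter — letters move back 2 places in the alphabet: n, l, j, h, f → d.
Colour: blue, red, yellow, blue, red → yellow (repeats blue → red → yellow).
Putting it together: <d : yellow>.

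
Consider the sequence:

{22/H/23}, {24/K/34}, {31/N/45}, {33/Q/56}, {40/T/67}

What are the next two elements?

{42/W/78}, {49/Z/89}

For the first value, alternating steps +2, +7, +2, +7, …: 22, 24, 31, 33, 40 → 42 → 49.
Letter: letters move forward 3 places in the alphabet; H, K, N, Q, T → W → Z.
Third value: +11 each step, so 23, 34, 45, 56, 67 → 78 → 89.
Putting the parts together: {42/W/78} and then {49/Z/89}.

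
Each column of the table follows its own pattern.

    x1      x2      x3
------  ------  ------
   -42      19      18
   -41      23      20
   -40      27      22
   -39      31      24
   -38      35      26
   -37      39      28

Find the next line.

-36  43  30

For the column x1, +1 each step: -42, -41, -40, -39, -38, -37 → -36.
For the column x2, +4 each step: 19, 23, 27, 31, 35, 39 → 43.
Column x3 — +2 each step: 18, 20, 22, 24, 26, 28 → 30.
Putting it together: -36  43  30.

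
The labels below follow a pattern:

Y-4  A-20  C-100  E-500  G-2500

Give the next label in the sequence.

Letter — letters move forward 2 places in the alphabet, wrapping Z→A: Y, A, C, E, G → I.
Second component: ×5 each step; 4, 20, 100, 500, 2500 → 12500.
So the next label is I-12500.

I-12500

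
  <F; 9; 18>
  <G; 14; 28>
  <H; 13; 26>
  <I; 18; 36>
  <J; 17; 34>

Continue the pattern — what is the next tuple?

<K; 22; 44>

Letter: F, G, H, I, J → K (letters move forward 1 place in the alphabet).
Second coordinate: alternating steps +5, −1, +5, −1, …, so 9, 14, 13, 18, 17 → 22.
Third coordinate: always 2 × the second coordinate, so 18, 28, 26, 36, 34 → 44.
So the next tuple is <K; 22; 44>.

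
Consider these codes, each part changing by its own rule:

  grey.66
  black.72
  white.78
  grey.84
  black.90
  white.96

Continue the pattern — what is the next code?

grey.102

Shade: repeats grey → black → white, so grey, black, white, grey, black, white → grey.
Second component: +6 each step; 66, 72, 78, 84, 90, 96 → 102.
Combining the parts gives grey.102.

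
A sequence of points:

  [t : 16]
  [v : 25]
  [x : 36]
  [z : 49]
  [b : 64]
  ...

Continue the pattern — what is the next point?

Letter: letters move forward 2 places in the alphabet, wrapping Z→A, so t, v, x, z, b → d.
Second value goes 16, 25, 36, 49, 64 → 81 (perfect squares: 4², 5², 6², …).
So the next point is [d : 81].

[d : 81]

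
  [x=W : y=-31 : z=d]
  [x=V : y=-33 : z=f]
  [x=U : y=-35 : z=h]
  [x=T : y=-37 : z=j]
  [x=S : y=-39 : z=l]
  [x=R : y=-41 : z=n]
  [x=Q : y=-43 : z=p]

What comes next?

[x=P : y=-45 : z=r]

X: letters move back 1 place in the alphabet, so W, V, U, T, S, R, Q → P.
Y goes -31, -33, -35, -37, -39, -41, -43 → -45 (−2 each step).
Z: letters move forward 2 places in the alphabet, so d, f, h, j, l, n, p → r.
Putting it together: [x=P : y=-45 : z=r].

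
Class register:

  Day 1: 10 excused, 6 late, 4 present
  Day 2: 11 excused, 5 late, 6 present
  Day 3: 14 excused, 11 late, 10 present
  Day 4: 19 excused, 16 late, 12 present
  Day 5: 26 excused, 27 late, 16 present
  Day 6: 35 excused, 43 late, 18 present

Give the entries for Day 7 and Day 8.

For the excused, differences are 1, 3, 5, … (increasing by 2 each time): 10, 11, 14, 19, 26, 35 → 46 → 59.
For the late, each term is the sum of the two before it: 6, 5, 11, 16, 27, 43 → 70 → 113.
Present — alternating steps +2, +4, +2, +4, …: 4, 6, 10, 12, 16, 18 → 22 → 24.
So the next two records are 46 excused, 70 late, 22 present and 59 excused, 113 late, 24 present.

46 excused, 70 late, 22 present; 59 excused, 113 late, 24 present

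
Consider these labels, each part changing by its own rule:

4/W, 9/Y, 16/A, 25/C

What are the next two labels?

36/E then 49/G

First component: perfect squares: 2², 3², 4², …, so 4, 9, 16, 25 → 36 → 49.
Letter: W, Y, A, C → E → G (letters move forward 2 places in the alphabet, wrapping Z→A).
So the next two labels are 36/E and 49/G.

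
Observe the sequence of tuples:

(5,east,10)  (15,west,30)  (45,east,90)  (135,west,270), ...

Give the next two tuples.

(405,east,810), (1215,west,2430)

First component: ×3 each step, so 5, 15, 45, 135 → 405 → 1215.
Direction goes east, west, east, west → east → west (alternates east ↔ west).
Third component goes 10, 30, 90, 270 → 810 → 2430 (always 2 × the first component).
Putting the parts together: (405,east,810) and then (1215,west,2430).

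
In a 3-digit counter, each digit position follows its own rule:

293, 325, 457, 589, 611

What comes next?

For the first digit, +1 each step, mod 10: 2, 3, 4, 5, 6 → 7.
Second digit — +3 each step, mod 10: 9, 2, 5, 8, 1 → 4.
Third digit goes 3, 5, 7, 9, 1 → 3 (+2 each step, mod 10).
Putting it together: 743.

743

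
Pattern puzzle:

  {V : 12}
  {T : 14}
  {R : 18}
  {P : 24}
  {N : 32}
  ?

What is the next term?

Letter: letters move back 2 places in the alphabet, so V, T, R, P, N → L.
For the second part, differences are 2, 4, 6, … (increasing by 2 each time): 12, 14, 18, 24, 32 → 42.
So the next term is {L : 42}.

{L : 42}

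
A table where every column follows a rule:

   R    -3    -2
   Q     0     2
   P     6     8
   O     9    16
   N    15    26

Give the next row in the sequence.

M  18  38

Letter goes R, Q, P, O, N → M (letters move back 1 place in the alphabet).
Second component: alternating steps +3, +6, +3, +6, …, so -3, 0, 6, 9, 15 → 18.
Third component: -2, 2, 8, 16, 26 → 38 (differences are 4, 6, 8, … (increasing by 2 each time)).
So the next row is M  18  38.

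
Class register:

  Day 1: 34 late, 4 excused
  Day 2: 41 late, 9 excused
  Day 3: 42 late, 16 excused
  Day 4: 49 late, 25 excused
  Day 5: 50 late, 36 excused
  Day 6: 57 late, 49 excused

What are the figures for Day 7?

58 late, 64 excused

Late — alternating steps +7, +1, +7, +1, …: 34, 41, 42, 49, 50, 57 → 58.
Excused — perfect squares: 2², 3², 4², …: 4, 9, 16, 25, 36, 49 → 64.
Putting it together: 58 late, 64 excused.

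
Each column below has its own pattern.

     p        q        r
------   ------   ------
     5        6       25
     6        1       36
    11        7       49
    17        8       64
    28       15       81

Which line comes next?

Column p: 5, 6, 11, 17, 28 → 45 (each term is the sum of the two before it).
For the column q, each term is the sum of the two before it: 6, 1, 7, 8, 15 → 23.
Column r — perfect squares: 5², 6², 7², …: 25, 36, 49, 64, 81 → 100.
So the next line is 45  23  100.

45  23  100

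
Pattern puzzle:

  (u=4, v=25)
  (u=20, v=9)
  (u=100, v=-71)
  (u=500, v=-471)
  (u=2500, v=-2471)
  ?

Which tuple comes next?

U goes 4, 20, 100, 500, 2500 → 12500 (×5 each step).
For the v, together with the u always sums to 29: 25, 9, -71, -471, -2471 → -12471.
Combining the parts gives (u=12500, v=-12471).

(u=12500, v=-12471)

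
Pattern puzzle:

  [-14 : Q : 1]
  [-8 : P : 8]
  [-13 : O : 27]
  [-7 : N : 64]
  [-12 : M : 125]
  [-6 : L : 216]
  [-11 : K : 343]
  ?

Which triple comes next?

First value: alternating steps +6, −5, +6, −5, …; -14, -8, -13, -7, -12, -6, -11 → -5.
Letter: Q, P, O, N, M, L, K → J (letters move back 1 place in the alphabet).
Third value — perfect cubes: 1³, 2³, 3³, …: 1, 8, 27, 64, 125, 216, 343 → 512.
Putting it together: [-5 : J : 512].

[-5 : J : 512]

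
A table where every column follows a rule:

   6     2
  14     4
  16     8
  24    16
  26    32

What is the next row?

First component: alternating steps +8, +2, +8, +2, …, so 6, 14, 16, 24, 26 → 34.
For the second component, ×2 each step: 2, 4, 8, 16, 32 → 64.
So the next row is 34  64.

34  64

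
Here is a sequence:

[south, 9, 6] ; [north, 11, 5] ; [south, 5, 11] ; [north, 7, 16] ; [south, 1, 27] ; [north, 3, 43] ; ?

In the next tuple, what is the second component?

-3

Direction: alternates south ↔ north; south, north, south, north, south, north → south.
Second component: 9, 11, 5, 7, 1, 3 → -3 (alternating steps +2, −6, +2, −6, …).
Third component: each term is the sum of the two before it; 6, 5, 11, 16, 27, 43 → 70.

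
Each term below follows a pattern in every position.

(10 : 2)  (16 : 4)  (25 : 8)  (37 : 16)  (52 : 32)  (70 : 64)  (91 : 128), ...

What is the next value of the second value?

First value: 10, 16, 25, 37, 52, 70, 91 → 115 (differences are 6, 9, 12, … (increasing by 3 each time)).
For the second value, ×2 each step: 2, 4, 8, 16, 32, 64, 128 → 256.

256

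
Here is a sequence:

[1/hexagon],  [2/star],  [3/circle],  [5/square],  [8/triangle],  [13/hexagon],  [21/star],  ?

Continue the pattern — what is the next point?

[34/circle]

First coordinate: each term is the sum of the two before it, so 1, 2, 3, 5, 8, 13, 21 → 34.
Shape: hexagon, star, circle, square, triangle, hexagon, star → circle (repeats hexagon → star → circle → square → triangle).
Combining the parts gives [34/circle].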